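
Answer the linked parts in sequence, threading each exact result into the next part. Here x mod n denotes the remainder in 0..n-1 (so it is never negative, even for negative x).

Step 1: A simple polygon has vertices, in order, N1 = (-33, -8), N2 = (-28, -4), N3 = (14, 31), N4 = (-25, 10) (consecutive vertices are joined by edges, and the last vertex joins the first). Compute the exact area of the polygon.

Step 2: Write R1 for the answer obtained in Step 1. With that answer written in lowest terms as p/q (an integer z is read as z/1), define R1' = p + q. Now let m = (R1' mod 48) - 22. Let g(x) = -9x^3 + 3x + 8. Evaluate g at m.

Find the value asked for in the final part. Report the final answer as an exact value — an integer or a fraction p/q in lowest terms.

3074

Step 1: cross terms: (-33*-4 - -28*-8)=-92, (-28*31 - 14*-4)=-812, (14*10 - -25*31)=915, (-25*-8 - -33*10)=530; twice the area = |541| = 541; area = 541/2; answer 541/2
Step 2: R1 = 541/2; threaded value p + q = 543; m = -7; -9*(-7)^3 + 3*(-7)^1 + 8 = (3087) + (-21) + (8) = 3074; answer 3074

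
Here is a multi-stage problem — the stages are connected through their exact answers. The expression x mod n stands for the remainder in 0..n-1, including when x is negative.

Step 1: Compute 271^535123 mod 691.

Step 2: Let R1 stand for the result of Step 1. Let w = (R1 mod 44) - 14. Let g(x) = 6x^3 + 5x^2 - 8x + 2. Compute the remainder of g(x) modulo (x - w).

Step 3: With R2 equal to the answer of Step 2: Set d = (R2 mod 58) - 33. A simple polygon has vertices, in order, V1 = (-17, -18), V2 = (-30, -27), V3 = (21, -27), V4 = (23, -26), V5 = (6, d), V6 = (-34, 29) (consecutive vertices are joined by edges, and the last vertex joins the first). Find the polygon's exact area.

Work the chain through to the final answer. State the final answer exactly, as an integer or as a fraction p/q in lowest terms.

1175

Step 1: squarings mod 691: 271^1=271, 271^2=195, 271^4=20, 271^8=400, 271^16=379, 271^32=604, 271^64=659, 271^128=333, 271^256=329, 271^512=445, 271^1024=399, 271^2048=271, 271^4096=195, 271^8192=20, 271^16384=400, 271^32768=379, 271^65536=604, 271^131072=659, 271^262144=333, 271^524288=329; 271^535123 = 271^1 * 271^2 * 271^16 * 271^64 * 271^512 * 271^2048 * 271^8192 * 271^524288 = 583 (mod 691); answer 583
Step 2: R1 = 583; w = -3; remainder = value at the root: 6*(-3)^3 + 5*(-3)^2 - 8*(-3)^1 + 2 = (-162) + (45) + (24) + (2) = -91; answer -91
Step 3: R2 = -91; d = -8; cross terms: (-17*-27 - -30*-18)=-81, (-30*-27 - 21*-27)=1377, (21*-26 - 23*-27)=75, (23*-8 - 6*-26)=-28, (6*29 - -34*-8)=-98, (-34*-18 - -17*29)=1105; twice the area = |2350| = 2350; area = 1175; answer 1175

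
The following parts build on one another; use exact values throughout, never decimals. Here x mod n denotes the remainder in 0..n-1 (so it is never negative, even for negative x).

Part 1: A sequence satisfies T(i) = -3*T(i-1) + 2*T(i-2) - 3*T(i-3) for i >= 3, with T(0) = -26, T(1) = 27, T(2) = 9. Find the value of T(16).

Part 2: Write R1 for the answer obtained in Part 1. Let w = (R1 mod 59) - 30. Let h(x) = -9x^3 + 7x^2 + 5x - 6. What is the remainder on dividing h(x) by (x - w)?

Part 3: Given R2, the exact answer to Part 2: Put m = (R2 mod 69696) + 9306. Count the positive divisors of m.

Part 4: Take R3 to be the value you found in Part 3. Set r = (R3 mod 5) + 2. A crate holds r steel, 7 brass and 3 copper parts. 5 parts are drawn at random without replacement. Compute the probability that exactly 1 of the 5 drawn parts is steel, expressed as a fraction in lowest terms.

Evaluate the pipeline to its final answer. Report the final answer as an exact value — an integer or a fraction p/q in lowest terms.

Part 1: T(3) = -3*(9) + 2*(27) - 3*(-26) = 105; iterating: T(3)=105, T(4)=-378, T(5)=1317, T(6)=-5022, T(7)=18834, T(8)=-70497, T(9)=264225, T(10)=-990171, T(11)=3710454, T(12)=-13904379, T(13)=52104558, T(14)=-195253794, T(15)=731683635, T(16)=-2741872167; answer -2741872167
Part 2: R1 = -2741872167; w = -7; remainder = value at the root: -9*(-7)^3 + 7*(-7)^2 + 5*(-7)^1 - 6 = (3087) + (343) + (-35) + (-6) = 3389; answer 3389
Part 3: R2 = 3389; m = 12695; 12695 = 5 * 2539; number of divisors = (1+1) * (1+1) = 4; answer 4
Part 4: R3 = 4; r = 6; total draws C(16,5) = 4368; favorable C(6,1)*C(10,4) = 1260; P = 15/52; answer 15/52

15/52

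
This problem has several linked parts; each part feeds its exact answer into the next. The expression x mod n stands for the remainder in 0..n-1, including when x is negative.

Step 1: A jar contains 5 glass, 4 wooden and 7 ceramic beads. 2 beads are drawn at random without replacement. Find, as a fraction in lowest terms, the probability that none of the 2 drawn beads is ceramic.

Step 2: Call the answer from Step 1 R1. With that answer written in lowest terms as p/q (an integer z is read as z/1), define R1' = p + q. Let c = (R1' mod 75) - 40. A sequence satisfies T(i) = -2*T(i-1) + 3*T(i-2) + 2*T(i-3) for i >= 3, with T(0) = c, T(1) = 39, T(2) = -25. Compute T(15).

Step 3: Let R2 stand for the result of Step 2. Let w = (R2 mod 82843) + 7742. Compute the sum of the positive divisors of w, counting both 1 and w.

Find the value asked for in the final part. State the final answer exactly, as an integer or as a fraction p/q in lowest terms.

169845

Step 1: total draws C(16,2) = 120; favorable C(9,2) = 36; P = 3/10; answer 3/10
Step 2: R1 = 3/10; threaded value p + q = 13; c = -27; T(3) = -2*(-25) + 3*(39) + 2*(-27) = 113; iterating: T(3)=113, T(4)=-223, T(5)=735, T(6)=-1913, T(7)=5585, T(8)=-15439, T(9)=43807, T(10)=-122761, T(11)=346065, T(12)=-972799, T(13)=2738271, T(14)=-7702809, T(15)=21674833; answer 21674833
Step 3: R2 = 21674833; w = 60552; 60552 = 2^3 * 3^2 * 29^2; sigma = (1 + 2 + 4 + 8) * (1 + 3 + 9) * (1 + 29 + 841) = 15 * 13 * 871 = 169845; answer 169845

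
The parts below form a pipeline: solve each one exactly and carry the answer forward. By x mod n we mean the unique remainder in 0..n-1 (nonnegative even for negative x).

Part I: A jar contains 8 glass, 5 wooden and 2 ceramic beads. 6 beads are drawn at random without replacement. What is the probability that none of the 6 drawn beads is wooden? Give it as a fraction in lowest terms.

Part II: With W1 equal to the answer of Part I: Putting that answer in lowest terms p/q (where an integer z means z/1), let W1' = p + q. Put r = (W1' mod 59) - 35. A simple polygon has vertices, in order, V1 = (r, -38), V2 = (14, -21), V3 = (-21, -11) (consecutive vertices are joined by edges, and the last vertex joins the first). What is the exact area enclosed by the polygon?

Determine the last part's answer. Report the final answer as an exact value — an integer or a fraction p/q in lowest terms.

Part I: total draws C(15,6) = 5005; favorable C(10,6) = 210; P = 6/143; answer 6/143
Part II: W1 = 6/143; threaded value p + q = 149; r = -4; cross terms: (-4*-21 - 14*-38)=616, (14*-11 - -21*-21)=-595, (-21*-38 - -4*-11)=754; twice the area = |775| = 775; area = 775/2; answer 775/2

775/2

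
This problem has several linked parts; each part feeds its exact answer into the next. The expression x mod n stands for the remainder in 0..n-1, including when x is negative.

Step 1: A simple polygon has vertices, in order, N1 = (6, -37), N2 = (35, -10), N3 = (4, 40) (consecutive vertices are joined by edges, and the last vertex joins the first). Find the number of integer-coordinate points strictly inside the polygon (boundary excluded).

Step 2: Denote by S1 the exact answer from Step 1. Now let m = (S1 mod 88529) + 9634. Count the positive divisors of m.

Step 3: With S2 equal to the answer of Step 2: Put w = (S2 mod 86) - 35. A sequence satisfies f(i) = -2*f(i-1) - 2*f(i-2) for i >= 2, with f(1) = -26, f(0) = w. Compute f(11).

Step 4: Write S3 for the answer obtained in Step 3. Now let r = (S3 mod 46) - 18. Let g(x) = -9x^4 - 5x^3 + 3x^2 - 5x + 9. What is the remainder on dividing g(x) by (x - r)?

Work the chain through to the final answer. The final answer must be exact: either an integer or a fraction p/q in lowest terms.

Step 1: cross terms: (6*-10 - 35*-37)=1235, (35*40 - 4*-10)=1440, (4*-37 - 6*40)=-388; twice the area = |2287| = 2287; area = 2287/2; boundary points = 1 + 1 + 1 = 3; strictly interior points = area - boundary/2 + 1 = 1143; answer 1143
Step 2: S1 = 1143; m = 10777; 10777 = 13 * 829; number of divisors = (1+1) * (1+1) = 4; answer 4
Step 3: S2 = 4; w = -31; f(2) = -2*(-26) - 2*(-31) = 114; iterating: f(2)=114, f(3)=-176, f(4)=124, f(5)=104, f(6)=-456, f(7)=704, f(8)=-496, f(9)=-416, f(10)=1824, f(11)=-2816; answer -2816
Step 4: S3 = -2816; r = 18; remainder = value at the root: -9*(18)^4 - 5*(18)^3 + 3*(18)^2 - 5*(18)^1 + 9 = (-944784) + (-29160) + (972) + (-90) + (9) = -973053; answer -973053

-973053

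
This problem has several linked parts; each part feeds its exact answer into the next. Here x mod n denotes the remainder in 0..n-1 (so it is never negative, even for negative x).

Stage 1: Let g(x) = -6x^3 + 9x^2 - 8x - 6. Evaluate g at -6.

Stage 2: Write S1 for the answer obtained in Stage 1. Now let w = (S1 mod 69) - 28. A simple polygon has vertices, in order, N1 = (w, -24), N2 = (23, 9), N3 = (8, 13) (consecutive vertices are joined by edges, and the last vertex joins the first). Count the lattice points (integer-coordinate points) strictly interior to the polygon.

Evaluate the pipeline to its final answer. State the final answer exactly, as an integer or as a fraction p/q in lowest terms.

Stage 1: -6*(-6)^3 + 9*(-6)^2 - 8*(-6)^1 - 6 = (1296) + (324) + (48) + (-6) = 1662; answer 1662
Stage 2: S1 = 1662; w = -22; cross terms: (-22*9 - 23*-24)=354, (23*13 - 8*9)=227, (8*-24 - -22*13)=94; twice the area = |675| = 675; area = 675/2; boundary points = 3 + 1 + 1 = 5; strictly interior points = area - boundary/2 + 1 = 336; answer 336

336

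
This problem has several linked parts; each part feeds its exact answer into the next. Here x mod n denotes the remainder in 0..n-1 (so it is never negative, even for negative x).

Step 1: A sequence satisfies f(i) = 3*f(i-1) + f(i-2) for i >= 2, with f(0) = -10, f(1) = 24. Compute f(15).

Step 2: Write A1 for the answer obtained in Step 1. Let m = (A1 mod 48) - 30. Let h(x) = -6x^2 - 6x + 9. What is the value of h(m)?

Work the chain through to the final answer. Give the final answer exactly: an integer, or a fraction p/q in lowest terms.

Step 1: f(2) = 3*(24) + 1*(-10) = 62; iterating: f(2)=62, f(3)=210, f(4)=692, f(5)=2286, f(6)=7550, f(7)=24936, f(8)=82358, f(9)=272010, f(10)=898388, f(11)=2967174, f(12)=9799910, f(13)=32366904, f(14)=106900622, f(15)=353068770; answer 353068770
Step 2: A1 = 353068770; m = -12; -6*(-12)^2 - 6*(-12)^1 + 9 = (-864) + (72) + (9) = -783; answer -783

-783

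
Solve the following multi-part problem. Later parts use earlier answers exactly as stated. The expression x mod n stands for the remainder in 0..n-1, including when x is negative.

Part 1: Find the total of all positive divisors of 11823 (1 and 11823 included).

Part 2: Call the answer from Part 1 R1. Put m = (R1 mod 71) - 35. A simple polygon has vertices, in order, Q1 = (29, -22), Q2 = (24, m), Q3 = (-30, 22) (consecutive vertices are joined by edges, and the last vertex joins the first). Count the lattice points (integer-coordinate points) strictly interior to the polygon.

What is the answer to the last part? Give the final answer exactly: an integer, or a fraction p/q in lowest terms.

80

Part 1: 11823 = 3 * 7 * 563; sigma = (1 + 3) * (1 + 7) * (1 + 563) = 4 * 8 * 564 = 18048; answer 18048
Part 2: R1 = 18048; m = -21; cross terms: (29*-21 - 24*-22)=-81, (24*22 - -30*-21)=-102, (-30*-22 - 29*22)=22; twice the area = |-161| = 161; area = 161/2; boundary points = 1 + 1 + 1 = 3; strictly interior points = area - boundary/2 + 1 = 80; answer 80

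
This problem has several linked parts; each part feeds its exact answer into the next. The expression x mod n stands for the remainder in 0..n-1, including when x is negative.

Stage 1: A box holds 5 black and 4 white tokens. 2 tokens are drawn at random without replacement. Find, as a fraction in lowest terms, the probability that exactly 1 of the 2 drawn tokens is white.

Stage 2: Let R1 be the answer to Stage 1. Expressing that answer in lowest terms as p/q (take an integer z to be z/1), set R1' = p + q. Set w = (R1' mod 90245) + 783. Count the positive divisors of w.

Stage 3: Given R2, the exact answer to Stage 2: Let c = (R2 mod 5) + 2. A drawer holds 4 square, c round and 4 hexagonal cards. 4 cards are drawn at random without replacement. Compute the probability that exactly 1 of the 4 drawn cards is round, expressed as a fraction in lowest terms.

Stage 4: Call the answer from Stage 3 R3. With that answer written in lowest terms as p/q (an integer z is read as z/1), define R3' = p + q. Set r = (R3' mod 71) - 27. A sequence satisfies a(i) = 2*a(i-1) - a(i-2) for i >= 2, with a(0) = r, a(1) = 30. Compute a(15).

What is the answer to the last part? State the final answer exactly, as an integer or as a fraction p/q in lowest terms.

Stage 1: total draws C(9,2) = 36; favorable C(4,1)*C(5,1) = 20; P = 5/9; answer 5/9
Stage 2: R1 = 5/9; threaded value p + q = 14; w = 797; 797 is prime, so its only divisors are 1 and 797; count = 2; answer 2
Stage 3: R2 = 2; c = 4; total draws C(12,4) = 495; favorable C(4,1)*C(8,3) = 224; P = 224/495; answer 224/495
Stage 4: R3 = 224/495; threaded value p + q = 719; r = -18; a(2) = 2*(30) - 1*(-18) = 78; iterating: a(2)=78, a(3)=126, a(4)=174, a(5)=222, a(6)=270, a(7)=318, a(8)=366, a(9)=414, a(10)=462, a(11)=510, a(12)=558, a(13)=606, a(14)=654, a(15)=702; answer 702

702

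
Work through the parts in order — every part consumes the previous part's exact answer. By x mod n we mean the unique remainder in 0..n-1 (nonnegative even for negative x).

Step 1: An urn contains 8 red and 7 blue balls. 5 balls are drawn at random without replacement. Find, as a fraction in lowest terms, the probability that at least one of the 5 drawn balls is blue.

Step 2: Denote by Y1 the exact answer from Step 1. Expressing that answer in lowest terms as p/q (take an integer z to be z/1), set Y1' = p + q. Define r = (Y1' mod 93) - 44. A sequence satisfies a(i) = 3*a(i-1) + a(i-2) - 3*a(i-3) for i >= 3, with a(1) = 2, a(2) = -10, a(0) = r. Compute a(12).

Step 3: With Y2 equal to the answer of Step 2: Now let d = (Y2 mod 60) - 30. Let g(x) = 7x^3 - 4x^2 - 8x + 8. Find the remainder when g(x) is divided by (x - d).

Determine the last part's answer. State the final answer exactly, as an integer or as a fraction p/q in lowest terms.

167135

Step 1: total draws C(15,5) = 3003; complement C(8,5) = 56; favorable 3003 - 56 = 2947; P = 421/429; answer 421/429
Step 2: Y1 = 421/429; threaded value p + q = 850; r = -31; a(3) = 3*(-10) + 1*(2) - 3*(-31) = 65; iterating: a(3)=65, a(4)=179, a(5)=632, a(6)=1880, a(7)=5735, a(8)=17189, a(9)=51662, a(10)=154970, a(11)=465005, a(12)=1394999; answer 1394999
Step 3: Y2 = 1394999; d = 29; remainder = value at the root: 7*(29)^3 - 4*(29)^2 - 8*(29)^1 + 8 = (170723) + (-3364) + (-232) + (8) = 167135; answer 167135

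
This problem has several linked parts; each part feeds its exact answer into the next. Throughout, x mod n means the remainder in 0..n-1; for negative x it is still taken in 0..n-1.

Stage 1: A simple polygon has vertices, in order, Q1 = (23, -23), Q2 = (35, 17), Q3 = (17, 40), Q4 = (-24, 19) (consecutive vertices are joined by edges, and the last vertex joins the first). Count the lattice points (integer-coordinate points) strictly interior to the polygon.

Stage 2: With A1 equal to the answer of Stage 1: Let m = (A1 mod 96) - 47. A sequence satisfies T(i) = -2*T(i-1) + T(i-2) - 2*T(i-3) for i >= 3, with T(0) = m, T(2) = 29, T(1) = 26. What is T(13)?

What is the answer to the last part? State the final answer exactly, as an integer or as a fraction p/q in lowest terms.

Stage 1: cross terms: (23*17 - 35*-23)=1196, (35*40 - 17*17)=1111, (17*19 - -24*40)=1283, (-24*-23 - 23*19)=115; twice the area = |3705| = 3705; area = 3705/2; boundary points = 4 + 1 + 1 + 1 = 7; strictly interior points = area - boundary/2 + 1 = 1850; answer 1850
Stage 2: A1 = 1850; m = -21; T(3) = -2*(29) + 1*(26) - 2*(-21) = 10; iterating: T(3)=10, T(4)=-43, T(5)=38, T(6)=-139, T(7)=402, T(8)=-1019, T(9)=2718, T(10)=-7259, T(11)=19274, T(12)=-51243, T(13)=136278; answer 136278

136278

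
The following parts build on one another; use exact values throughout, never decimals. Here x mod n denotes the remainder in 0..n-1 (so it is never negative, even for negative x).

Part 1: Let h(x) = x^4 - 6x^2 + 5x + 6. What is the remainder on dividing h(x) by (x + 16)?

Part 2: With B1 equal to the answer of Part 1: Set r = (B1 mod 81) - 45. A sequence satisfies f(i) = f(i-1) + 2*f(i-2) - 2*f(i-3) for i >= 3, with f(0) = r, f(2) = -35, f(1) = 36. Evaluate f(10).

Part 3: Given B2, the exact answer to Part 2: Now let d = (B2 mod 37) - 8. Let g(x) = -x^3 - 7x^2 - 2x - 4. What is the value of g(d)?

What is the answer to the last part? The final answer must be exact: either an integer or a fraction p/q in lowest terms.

-484

Part 1: remainder = value at the root: 1*(-16)^4 - 6*(-16)^2 + 5*(-16)^1 + 6 = (65536) + (-1536) + (-80) + (6) = 63926; answer 63926
Part 2: B1 = 63926; r = -28; f(3) = 1*(-35) + 2*(36) - 2*(-28) = 93; iterating: f(3)=93, f(4)=-49, f(5)=207, f(6)=-77, f(7)=435, f(8)=-133, f(9)=891, f(10)=-245; answer -245
Part 3: B2 = -245; d = 6; -1*(6)^3 - 7*(6)^2 - 2*(6)^1 - 4 = (-216) + (-252) + (-12) + (-4) = -484; answer -484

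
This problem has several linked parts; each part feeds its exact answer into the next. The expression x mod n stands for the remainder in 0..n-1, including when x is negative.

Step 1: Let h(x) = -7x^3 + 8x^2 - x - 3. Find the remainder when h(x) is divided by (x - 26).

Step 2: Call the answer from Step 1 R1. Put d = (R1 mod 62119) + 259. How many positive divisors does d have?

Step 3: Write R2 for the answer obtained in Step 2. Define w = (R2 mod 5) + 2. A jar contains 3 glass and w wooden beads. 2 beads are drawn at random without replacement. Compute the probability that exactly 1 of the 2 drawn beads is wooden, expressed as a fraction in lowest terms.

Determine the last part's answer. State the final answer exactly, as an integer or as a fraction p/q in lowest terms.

4/7

Step 1: remainder = value at the root: -7*(26)^3 + 8*(26)^2 - 1*(26)^1 - 3 = (-123032) + (5408) + (-26) + (-3) = -117653; answer -117653
Step 2: R1 = -117653; d = 6844; 6844 = 2^2 * 29 * 59; number of divisors = (2+1) * (1+1) * (1+1) = 12; answer 12
Step 3: R2 = 12; w = 4; total draws C(7,2) = 21; favorable C(4,1)*C(3,1) = 12; P = 4/7; answer 4/7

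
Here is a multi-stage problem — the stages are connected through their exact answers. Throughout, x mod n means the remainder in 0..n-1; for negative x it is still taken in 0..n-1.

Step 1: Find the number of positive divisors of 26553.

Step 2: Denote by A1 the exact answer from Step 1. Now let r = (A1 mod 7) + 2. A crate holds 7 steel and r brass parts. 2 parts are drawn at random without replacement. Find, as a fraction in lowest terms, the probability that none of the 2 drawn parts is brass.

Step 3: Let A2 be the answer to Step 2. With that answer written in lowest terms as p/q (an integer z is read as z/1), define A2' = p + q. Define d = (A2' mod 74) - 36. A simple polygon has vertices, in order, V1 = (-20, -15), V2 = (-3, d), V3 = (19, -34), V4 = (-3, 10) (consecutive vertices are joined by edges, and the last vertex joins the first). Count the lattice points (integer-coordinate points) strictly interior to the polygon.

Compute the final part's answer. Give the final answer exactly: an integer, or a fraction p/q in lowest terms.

Step 1: 26553 = 3 * 53 * 167; number of divisors = (1+1) * (1+1) * (1+1) = 8; answer 8
Step 2: A1 = 8; r = 3; total draws C(10,2) = 45; favorable C(7,2) = 21; P = 7/15; answer 7/15
Step 3: A2 = 7/15; threaded value p + q = 22; d = -14; cross terms: (-20*-14 - -3*-15)=235, (-3*-34 - 19*-14)=368, (19*10 - -3*-34)=88, (-3*-15 - -20*10)=245; twice the area = |936| = 936; area = 468; boundary points = 1 + 2 + 22 + 1 = 26; strictly interior points = area - boundary/2 + 1 = 456; answer 456

456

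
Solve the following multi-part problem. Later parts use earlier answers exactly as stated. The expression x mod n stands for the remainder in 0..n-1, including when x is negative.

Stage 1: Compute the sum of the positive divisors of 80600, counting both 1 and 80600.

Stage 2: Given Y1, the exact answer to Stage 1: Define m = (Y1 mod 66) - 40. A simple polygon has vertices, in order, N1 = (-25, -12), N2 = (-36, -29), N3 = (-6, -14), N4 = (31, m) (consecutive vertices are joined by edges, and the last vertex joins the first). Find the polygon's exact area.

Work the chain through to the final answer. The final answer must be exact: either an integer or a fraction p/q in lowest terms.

Stage 1: 80600 = 2^3 * 5^2 * 13 * 31; sigma = (1 + 2 + 4 + 8) * (1 + 5 + 25) * (1 + 13) * (1 + 31) = 15 * 31 * 14 * 32 = 208320; answer 208320
Stage 2: Y1 = 208320; m = -16; cross terms: (-25*-29 - -36*-12)=293, (-36*-14 - -6*-29)=330, (-6*-16 - 31*-14)=530, (31*-12 - -25*-16)=-772; twice the area = |381| = 381; area = 381/2; answer 381/2

381/2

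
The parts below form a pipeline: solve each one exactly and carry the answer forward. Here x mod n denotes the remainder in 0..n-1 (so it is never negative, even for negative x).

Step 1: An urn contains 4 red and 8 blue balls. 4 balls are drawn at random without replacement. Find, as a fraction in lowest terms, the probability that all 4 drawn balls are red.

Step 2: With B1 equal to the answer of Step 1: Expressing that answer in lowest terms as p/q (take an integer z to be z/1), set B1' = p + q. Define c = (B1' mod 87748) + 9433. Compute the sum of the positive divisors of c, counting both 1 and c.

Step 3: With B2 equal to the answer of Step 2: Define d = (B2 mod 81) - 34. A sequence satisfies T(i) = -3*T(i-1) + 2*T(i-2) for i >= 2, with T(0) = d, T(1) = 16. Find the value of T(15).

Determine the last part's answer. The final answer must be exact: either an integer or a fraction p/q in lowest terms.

371447948

Step 1: total draws C(12,4) = 495; favorable C(4,4) = 1; P = 1/495; answer 1/495
Step 2: B1 = 1/495; threaded value p + q = 496; c = 9929; 9929 is prime, so its only divisors are 1 and 9929; sigma = 1 + 9929 = 9930; answer 9930
Step 3: B2 = 9930; d = 14; T(2) = -3*(16) + 2*(14) = -20; iterating: T(2)=-20, T(3)=92, T(4)=-316, T(5)=1132, T(6)=-4028, T(7)=14348, T(8)=-51100, T(9)=181996, T(10)=-648188, T(11)=2308556, T(12)=-8222044, T(13)=29283244, T(14)=-104293820, T(15)=371447948; answer 371447948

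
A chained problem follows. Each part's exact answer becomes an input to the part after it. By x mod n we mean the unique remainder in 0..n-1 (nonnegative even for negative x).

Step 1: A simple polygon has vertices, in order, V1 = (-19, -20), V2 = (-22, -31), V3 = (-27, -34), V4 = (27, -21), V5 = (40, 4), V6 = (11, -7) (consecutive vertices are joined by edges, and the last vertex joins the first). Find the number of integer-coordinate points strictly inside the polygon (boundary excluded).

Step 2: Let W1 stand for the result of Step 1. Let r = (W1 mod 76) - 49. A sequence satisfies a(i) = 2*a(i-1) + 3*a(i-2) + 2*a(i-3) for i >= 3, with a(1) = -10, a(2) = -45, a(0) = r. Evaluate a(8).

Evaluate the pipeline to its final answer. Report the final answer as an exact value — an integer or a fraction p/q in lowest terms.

Step 1: cross terms: (-19*-31 - -22*-20)=149, (-22*-34 - -27*-31)=-89, (-27*-21 - 27*-34)=1485, (27*4 - 40*-21)=948, (40*-7 - 11*4)=-324, (11*-20 - -19*-7)=-353; twice the area = |1816| = 1816; area = 908; boundary points = 1 + 1 + 1 + 1 + 1 + 1 = 6; strictly interior points = area - boundary/2 + 1 = 906; answer 906
Step 2: W1 = 906; r = 21; a(3) = 2*(-45) + 3*(-10) + 2*(21) = -78; iterating: a(3)=-78, a(4)=-311, a(5)=-946, a(6)=-2981, a(7)=-9422, a(8)=-29679; answer -29679

-29679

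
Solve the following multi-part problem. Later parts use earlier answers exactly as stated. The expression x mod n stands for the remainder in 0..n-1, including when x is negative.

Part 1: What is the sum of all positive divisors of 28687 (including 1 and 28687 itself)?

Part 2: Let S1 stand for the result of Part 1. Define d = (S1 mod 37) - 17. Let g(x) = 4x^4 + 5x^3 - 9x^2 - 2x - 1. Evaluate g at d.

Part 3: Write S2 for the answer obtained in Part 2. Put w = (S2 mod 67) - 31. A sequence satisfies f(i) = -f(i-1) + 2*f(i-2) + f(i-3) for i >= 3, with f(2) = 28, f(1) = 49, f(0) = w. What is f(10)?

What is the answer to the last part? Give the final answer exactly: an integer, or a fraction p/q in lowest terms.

Part 1: 28687 is prime, so its only divisors are 1 and 28687; sigma = 1 + 28687 = 28688; answer 28688
Part 2: S1 = 28688; d = -4; 4*(-4)^4 + 5*(-4)^3 - 9*(-4)^2 - 2*(-4)^1 - 1 = (1024) + (-320) + (-144) + (8) + (-1) = 567; answer 567
Part 3: S2 = 567; w = 0; f(3) = -1*(28) + 2*(49) + 1*(0) = 70; iterating: f(3)=70, f(4)=35, f(5)=133, f(6)=7, f(7)=294, f(8)=-147, f(9)=742, f(10)=-742; answer -742

-742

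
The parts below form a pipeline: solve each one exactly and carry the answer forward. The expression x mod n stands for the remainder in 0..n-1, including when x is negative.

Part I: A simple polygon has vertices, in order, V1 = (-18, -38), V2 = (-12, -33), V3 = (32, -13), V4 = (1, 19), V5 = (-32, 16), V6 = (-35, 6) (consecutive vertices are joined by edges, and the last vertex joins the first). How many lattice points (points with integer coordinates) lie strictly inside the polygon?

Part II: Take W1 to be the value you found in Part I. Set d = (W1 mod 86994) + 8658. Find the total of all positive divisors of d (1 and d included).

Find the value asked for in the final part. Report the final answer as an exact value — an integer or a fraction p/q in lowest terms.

24684

Part I: cross terms: (-18*-33 - -12*-38)=138, (-12*-13 - 32*-33)=1212, (32*19 - 1*-13)=621, (1*16 - -32*19)=624, (-32*6 - -35*16)=368, (-35*-38 - -18*6)=1438; twice the area = |4401| = 4401; area = 4401/2; boundary points = 1 + 4 + 1 + 3 + 1 + 1 = 11; strictly interior points = area - boundary/2 + 1 = 2196; answer 2196
Part II: W1 = 2196; d = 10854; 10854 = 2 * 3^4 * 67; sigma = (1 + 2) * (1 + 3 + 9 + 27 + 81) * (1 + 67) = 3 * 121 * 68 = 24684; answer 24684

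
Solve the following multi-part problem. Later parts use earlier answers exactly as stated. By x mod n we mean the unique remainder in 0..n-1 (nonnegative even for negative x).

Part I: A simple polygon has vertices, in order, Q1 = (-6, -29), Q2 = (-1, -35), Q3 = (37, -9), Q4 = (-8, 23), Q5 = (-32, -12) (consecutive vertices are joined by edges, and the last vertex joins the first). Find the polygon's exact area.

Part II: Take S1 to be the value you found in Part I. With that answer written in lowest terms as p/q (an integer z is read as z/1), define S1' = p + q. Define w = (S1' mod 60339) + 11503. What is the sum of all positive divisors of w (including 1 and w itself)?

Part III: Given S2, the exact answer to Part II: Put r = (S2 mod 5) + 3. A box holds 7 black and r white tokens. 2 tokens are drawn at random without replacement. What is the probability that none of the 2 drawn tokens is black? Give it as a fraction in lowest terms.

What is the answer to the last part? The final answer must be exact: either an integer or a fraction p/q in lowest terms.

Part I: cross terms: (-6*-35 - -1*-29)=181, (-1*-9 - 37*-35)=1304, (37*23 - -8*-9)=779, (-8*-12 - -32*23)=832, (-32*-29 - -6*-12)=856; twice the area = |3952| = 3952; area = 1976; answer 1976
Part II: S1 = 1976; threaded value p + q = 1977; w = 13480; 13480 = 2^3 * 5 * 337; sigma = (1 + 2 + 4 + 8) * (1 + 5) * (1 + 337) = 15 * 6 * 338 = 30420; answer 30420
Part III: S2 = 30420; r = 3; total draws C(10,2) = 45; favorable C(3,2) = 3; P = 1/15; answer 1/15

1/15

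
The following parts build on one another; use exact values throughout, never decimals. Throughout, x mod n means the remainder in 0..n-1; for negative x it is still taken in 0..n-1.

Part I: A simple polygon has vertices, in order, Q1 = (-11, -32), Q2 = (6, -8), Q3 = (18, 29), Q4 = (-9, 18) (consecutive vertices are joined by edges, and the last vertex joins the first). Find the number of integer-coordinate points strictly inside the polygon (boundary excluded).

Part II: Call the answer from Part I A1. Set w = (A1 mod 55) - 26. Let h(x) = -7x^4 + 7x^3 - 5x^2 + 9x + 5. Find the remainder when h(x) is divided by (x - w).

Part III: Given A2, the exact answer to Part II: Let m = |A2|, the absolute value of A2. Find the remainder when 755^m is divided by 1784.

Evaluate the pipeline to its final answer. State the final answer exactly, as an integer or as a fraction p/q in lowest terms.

1315

Part I: cross terms: (-11*-8 - 6*-32)=280, (6*29 - 18*-8)=318, (18*18 - -9*29)=585, (-9*-32 - -11*18)=486; twice the area = |1669| = 1669; area = 1669/2; boundary points = 1 + 1 + 1 + 2 = 5; strictly interior points = area - boundary/2 + 1 = 833; answer 833
Part II: A1 = 833; w = -18; remainder = value at the root: -7*(-18)^4 + 7*(-18)^3 - 5*(-18)^2 + 9*(-18)^1 + 5 = (-734832) + (-40824) + (-1620) + (-162) + (5) = -777433; answer -777433
Part III: A2 = -777433; m = 777433; squarings mod 1784: 755^1=755, 755^2=929, 755^4=1369, 755^8=961, 755^16=1193, 755^32=1401, 755^64=401, 755^128=241, 755^256=993, 755^512=1281, 755^1024=1465, 755^2048=73, 755^4096=1761, 755^8192=529, 755^16384=1537, 755^32768=353, 755^65536=1513, 755^131072=297, 755^262144=793, 755^524288=881; 755^777433 = 755^1 * 755^8 * 755^16 * 755^64 * 755^128 * 755^1024 * 755^2048 * 755^4096 * 755^16384 * 755^32768 * 755^65536 * 755^131072 * 755^524288 = 1315 (mod 1784); answer 1315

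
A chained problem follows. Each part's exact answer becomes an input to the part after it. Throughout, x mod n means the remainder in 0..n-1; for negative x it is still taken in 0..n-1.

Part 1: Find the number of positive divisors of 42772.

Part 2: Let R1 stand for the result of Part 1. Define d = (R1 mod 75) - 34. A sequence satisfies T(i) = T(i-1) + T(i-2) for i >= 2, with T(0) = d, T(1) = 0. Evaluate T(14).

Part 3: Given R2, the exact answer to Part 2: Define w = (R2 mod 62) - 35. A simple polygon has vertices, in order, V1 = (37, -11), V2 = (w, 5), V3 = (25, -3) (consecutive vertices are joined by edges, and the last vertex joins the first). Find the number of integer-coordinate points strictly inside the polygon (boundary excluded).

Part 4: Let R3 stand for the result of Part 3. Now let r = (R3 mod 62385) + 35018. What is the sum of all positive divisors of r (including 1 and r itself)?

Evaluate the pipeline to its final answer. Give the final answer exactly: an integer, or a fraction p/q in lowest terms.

36024

Part 1: 42772 = 2^2 * 17^2 * 37; number of divisors = (2+1) * (2+1) * (1+1) = 18; answer 18
Part 2: R1 = 18; d = -16; T(2) = 1*(0) + 1*(-16) = -16; iterating: T(2)=-16, T(3)=-16, T(4)=-32, T(5)=-48, T(6)=-80, T(7)=-128, T(8)=-208, T(9)=-336, T(10)=-544, T(11)=-880, T(12)=-1424, T(13)=-2304, T(14)=-3728; answer -3728
Part 3: R2 = -3728; w = 19; cross terms: (37*5 - 19*-11)=394, (19*-3 - 25*5)=-182, (25*-11 - 37*-3)=-164; twice the area = |48| = 48; area = 24; boundary points = 2 + 2 + 4 = 8; strictly interior points = area - boundary/2 + 1 = 21; answer 21
Part 4: R3 = 21; r = 35039; 35039 = 37 * 947; sigma = (1 + 37) * (1 + 947) = 38 * 948 = 36024; answer 36024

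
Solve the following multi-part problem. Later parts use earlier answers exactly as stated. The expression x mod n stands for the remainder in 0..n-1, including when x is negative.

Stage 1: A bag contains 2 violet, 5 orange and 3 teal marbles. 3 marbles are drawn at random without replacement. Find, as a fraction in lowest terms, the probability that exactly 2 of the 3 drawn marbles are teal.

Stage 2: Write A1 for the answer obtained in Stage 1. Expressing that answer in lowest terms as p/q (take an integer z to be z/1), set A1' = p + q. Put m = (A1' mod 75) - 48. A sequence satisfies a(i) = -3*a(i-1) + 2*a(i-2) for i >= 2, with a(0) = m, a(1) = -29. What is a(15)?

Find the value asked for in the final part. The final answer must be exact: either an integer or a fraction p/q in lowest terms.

-1297992697

Stage 1: total draws C(10,3) = 120; favorable C(3,2)*C(7,1) = 21; P = 7/40; answer 7/40
Stage 2: A1 = 7/40; threaded value p + q = 47; m = -1; a(2) = -3*(-29) + 2*(-1) = 85; iterating: a(2)=85, a(3)=-313, a(4)=1109, a(5)=-3953, a(6)=14077, a(7)=-50137, a(8)=178565, a(9)=-635969, a(10)=2265037, a(11)=-8067049, a(12)=28731221, a(13)=-102327761, a(14)=364445725, a(15)=-1297992697; answer -1297992697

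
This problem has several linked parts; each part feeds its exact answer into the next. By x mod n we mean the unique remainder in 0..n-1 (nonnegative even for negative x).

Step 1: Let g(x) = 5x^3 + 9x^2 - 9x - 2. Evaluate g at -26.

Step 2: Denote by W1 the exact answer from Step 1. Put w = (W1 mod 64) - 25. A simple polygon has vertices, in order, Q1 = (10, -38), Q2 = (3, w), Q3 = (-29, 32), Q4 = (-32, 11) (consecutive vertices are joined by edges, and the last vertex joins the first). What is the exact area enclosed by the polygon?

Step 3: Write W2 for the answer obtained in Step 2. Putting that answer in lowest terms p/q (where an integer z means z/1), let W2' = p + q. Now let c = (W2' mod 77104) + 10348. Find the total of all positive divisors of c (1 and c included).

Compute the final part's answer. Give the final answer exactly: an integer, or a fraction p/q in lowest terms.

Step 1: 5*(-26)^3 + 9*(-26)^2 - 9*(-26)^1 - 2 = (-87880) + (6084) + (234) + (-2) = -81564; answer -81564
Step 2: W1 = -81564; w = 11; cross terms: (10*11 - 3*-38)=224, (3*32 - -29*11)=415, (-29*11 - -32*32)=705, (-32*-38 - 10*11)=1106; twice the area = |2450| = 2450; area = 1225; answer 1225
Step 3: W2 = 1225; threaded value p + q = 1226; c = 11574; 11574 = 2 * 3^2 * 643; sigma = (1 + 2) * (1 + 3 + 9) * (1 + 643) = 3 * 13 * 644 = 25116; answer 25116

25116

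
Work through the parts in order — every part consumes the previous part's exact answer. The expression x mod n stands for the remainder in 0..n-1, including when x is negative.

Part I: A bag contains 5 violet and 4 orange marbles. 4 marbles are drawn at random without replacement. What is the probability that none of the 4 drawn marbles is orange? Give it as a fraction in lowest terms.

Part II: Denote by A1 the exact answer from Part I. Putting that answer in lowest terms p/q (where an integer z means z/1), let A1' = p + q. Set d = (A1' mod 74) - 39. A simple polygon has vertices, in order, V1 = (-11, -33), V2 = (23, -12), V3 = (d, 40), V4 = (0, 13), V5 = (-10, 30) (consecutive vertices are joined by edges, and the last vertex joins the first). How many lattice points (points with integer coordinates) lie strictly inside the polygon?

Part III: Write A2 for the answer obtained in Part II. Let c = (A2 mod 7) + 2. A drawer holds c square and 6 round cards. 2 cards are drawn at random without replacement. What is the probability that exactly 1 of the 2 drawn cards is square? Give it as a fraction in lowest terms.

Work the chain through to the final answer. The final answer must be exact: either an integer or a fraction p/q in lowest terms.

1/2

Part I: total draws C(9,4) = 126; favorable C(5,4) = 5; P = 5/126; answer 5/126
Part II: A1 = 5/126; threaded value p + q = 131; d = 18; cross terms: (-11*-12 - 23*-33)=891, (23*40 - 18*-12)=1136, (18*13 - 0*40)=234, (0*30 - -10*13)=130, (-10*-33 - -11*30)=660; twice the area = |3051| = 3051; area = 3051/2; boundary points = 1 + 1 + 9 + 1 + 1 = 13; strictly interior points = area - boundary/2 + 1 = 1520; answer 1520
Part III: A2 = 1520; c = 3; total draws C(9,2) = 36; favorable C(3,1)*C(6,1) = 18; P = 1/2; answer 1/2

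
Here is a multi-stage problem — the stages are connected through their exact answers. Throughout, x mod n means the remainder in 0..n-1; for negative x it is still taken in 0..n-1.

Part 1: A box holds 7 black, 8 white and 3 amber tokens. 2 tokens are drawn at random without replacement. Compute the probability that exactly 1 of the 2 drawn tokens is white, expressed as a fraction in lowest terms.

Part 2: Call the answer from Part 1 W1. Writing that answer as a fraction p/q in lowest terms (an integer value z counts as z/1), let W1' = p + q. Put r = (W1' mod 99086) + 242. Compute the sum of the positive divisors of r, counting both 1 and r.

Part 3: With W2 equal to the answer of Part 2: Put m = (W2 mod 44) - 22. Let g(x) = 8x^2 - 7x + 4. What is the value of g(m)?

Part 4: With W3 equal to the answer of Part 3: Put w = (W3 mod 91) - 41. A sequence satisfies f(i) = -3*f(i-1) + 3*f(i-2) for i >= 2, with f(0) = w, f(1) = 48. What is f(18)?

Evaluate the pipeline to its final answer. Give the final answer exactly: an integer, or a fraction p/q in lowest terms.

-84394129878

Part 1: total draws C(18,2) = 153; favorable C(8,1)*C(10,1) = 80; P = 80/153; answer 80/153
Part 2: W1 = 80/153; threaded value p + q = 233; r = 475; 475 = 5^2 * 19; sigma = (1 + 5 + 25) * (1 + 19) = 31 * 20 = 620; answer 620
Part 3: W2 = 620; m = -18; 8*(-18)^2 - 7*(-18)^1 + 4 = (2592) + (126) + (4) = 2722; answer 2722
Part 4: W3 = 2722; w = 42; f(2) = -3*(48) + 3*(42) = -18; iterating: f(2)=-18, f(3)=198, f(4)=-648, f(5)=2538, f(6)=-9558, f(7)=36288, f(8)=-137538, f(9)=521478, f(10)=-1977048, f(11)=7495578, f(12)=-28417878, f(13)=107740368, f(14)=-408474738, f(15)=1548645318, f(16)=-5871360168, f(17)=22260016458, f(18)=-84394129878; answer -84394129878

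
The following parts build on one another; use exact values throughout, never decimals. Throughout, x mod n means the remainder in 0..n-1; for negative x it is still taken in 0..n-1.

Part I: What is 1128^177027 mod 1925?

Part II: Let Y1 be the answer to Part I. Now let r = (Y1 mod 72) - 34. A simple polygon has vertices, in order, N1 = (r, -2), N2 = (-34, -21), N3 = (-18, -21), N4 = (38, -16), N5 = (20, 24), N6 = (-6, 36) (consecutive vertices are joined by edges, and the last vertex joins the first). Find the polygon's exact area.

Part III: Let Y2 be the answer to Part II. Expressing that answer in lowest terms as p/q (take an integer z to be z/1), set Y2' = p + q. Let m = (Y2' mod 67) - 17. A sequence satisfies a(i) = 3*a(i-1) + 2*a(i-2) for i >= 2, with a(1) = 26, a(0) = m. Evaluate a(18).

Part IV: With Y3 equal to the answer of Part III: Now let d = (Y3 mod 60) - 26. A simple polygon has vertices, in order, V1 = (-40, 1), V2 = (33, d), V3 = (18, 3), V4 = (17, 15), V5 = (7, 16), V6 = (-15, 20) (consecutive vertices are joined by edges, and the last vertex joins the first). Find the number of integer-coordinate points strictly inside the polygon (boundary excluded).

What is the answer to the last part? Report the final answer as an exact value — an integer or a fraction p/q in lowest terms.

Part I: squarings mod 1925: 1128^1=1128, 1128^2=1884, 1128^4=1681, 1128^8=1786, 1128^16=71, 1128^32=1191, 1128^64=1681, 1128^128=1786, 1128^256=71, 1128^512=1191, 1128^1024=1681, 1128^2048=1786, 1128^4096=71, 1128^8192=1191, 1128^16384=1681, 1128^32768=1786, 1128^65536=71, 1128^131072=1191; 1128^177027 = 1128^1 * 1128^2 * 1128^128 * 1128^256 * 1128^512 * 1128^4096 * 1128^8192 * 1128^32768 * 1128^131072 = 162 (mod 1925); answer 162
Part II: Y1 = 162; r = -16; cross terms: (-16*-21 - -34*-2)=268, (-34*-21 - -18*-21)=336, (-18*-16 - 38*-21)=1086, (38*24 - 20*-16)=1232, (20*36 - -6*24)=864, (-6*-2 - -16*36)=588; twice the area = |4374| = 4374; area = 2187; answer 2187
Part III: Y2 = 2187; threaded value p + q = 2188; m = 27; a(2) = 3*(26) + 2*(27) = 132; iterating: a(2)=132, a(3)=448, a(4)=1608, a(5)=5720, a(6)=20376, a(7)=72568, a(8)=258456, a(9)=920504, a(10)=3278424, a(11)=11676280, a(12)=41585688, a(13)=148109624, a(14)=527500248, a(15)=1878719992, a(16)=6691160472, a(17)=23830921400, a(18)=84875085144; answer 84875085144
Part IV: Y3 = 84875085144; d = -2; cross terms: (-40*-2 - 33*1)=47, (33*3 - 18*-2)=135, (18*15 - 17*3)=219, (17*16 - 7*15)=167, (7*20 - -15*16)=380, (-15*1 - -40*20)=785; twice the area = |1733| = 1733; area = 1733/2; boundary points = 1 + 5 + 1 + 1 + 2 + 1 = 11; strictly interior points = area - boundary/2 + 1 = 862; answer 862

862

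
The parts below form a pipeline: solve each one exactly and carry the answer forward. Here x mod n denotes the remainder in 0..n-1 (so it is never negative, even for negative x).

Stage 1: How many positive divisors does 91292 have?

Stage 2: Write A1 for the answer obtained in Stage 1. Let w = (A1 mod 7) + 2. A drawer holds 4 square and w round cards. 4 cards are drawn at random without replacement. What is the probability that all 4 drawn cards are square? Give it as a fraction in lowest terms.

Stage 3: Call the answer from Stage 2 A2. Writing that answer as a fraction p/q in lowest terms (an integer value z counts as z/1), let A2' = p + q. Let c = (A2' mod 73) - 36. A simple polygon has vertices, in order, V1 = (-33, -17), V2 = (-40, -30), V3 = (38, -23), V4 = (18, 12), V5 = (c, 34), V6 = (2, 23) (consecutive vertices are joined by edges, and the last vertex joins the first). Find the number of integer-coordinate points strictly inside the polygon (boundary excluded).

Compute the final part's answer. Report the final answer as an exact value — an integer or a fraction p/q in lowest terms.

2265

Stage 1: 91292 = 2^2 * 29 * 787; number of divisors = (2+1) * (1+1) * (1+1) = 12; answer 12
Stage 2: A1 = 12; w = 7; total draws C(11,4) = 330; favorable C(4,4) = 1; P = 1/330; answer 1/330
Stage 3: A2 = 1/330; threaded value p + q = 331; c = 3; cross terms: (-33*-30 - -40*-17)=310, (-40*-23 - 38*-30)=2060, (38*12 - 18*-23)=870, (18*34 - 3*12)=576, (3*23 - 2*34)=1, (2*-17 - -33*23)=725; twice the area = |4542| = 4542; area = 2271; boundary points = 1 + 1 + 5 + 1 + 1 + 5 = 14; strictly interior points = area - boundary/2 + 1 = 2265; answer 2265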